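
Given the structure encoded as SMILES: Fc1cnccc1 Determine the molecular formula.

Walk through each heavy atom and fill implicit hydrogens from standard valence (C 4, N 3, O 2, S 2, halogen 1); for lowercase aromatic atoms, an aromatic c carries 1 H when it has two neighbours and 0 H with three, and aromatic n carries 0 H:
  atom 1: F (halogen, monovalent) → 0 H
  atom 2: aromatic c, 3 neighbours → 0 H
  atom 3: aromatic c, 2 neighbours → 1 H
  atom 4: aromatic n, 2 neighbours → 0 H
  atom 5: aromatic c, 2 neighbours → 1 H
  atom 6: aromatic c, 2 neighbours → 1 H
  atom 7: aromatic c, 2 neighbours → 1 H
Totals → C:5, H:4, F:1, N:1.

C5H4FN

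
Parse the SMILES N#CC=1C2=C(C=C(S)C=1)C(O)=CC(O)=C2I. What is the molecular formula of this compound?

Walk through each heavy atom and fill implicit hydrogens from standard valence (C 4, N 3, O 2, S 2, halogen 1):
  atom 1: N, bond orders sum to 3 (valence 3) → 0 H
  atom 2: C, bond orders sum to 4 (valence 4) → 0 H
  atom 3: C, bond orders sum to 4 (valence 4) → 0 H
  atom 4: C, bond orders sum to 4 (valence 4) → 0 H
  atom 5: C, bond orders sum to 4 (valence 4) → 0 H
  atom 6: C, bond orders sum to 3 (valence 4) → 1 H
  atom 7: C, bond orders sum to 4 (valence 4) → 0 H
  atom 8: S, bond orders sum to 1 (valence 2) → 1 H
  atom 9: C, bond orders sum to 3 (valence 4) → 1 H
  atom 10: C, bond orders sum to 4 (valence 4) → 0 H
  atom 11: O, bond orders sum to 1 (valence 2) → 1 H
  atom 12: C, bond orders sum to 3 (valence 4) → 1 H
  atom 13: C, bond orders sum to 4 (valence 4) → 0 H
  atom 14: O, bond orders sum to 1 (valence 2) → 1 H
  atom 15: C, bond orders sum to 4 (valence 4) → 0 H
  atom 16: I (halogen, monovalent) → 0 H
Totals → C:11, H:6, I:1, N:1, O:2, S:1.
In Hill order: C11H6INO2S.

C11H6INO2S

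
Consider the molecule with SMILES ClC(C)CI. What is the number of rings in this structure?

0

In SMILES, each pair of matching ring-closure digits denotes one ring-closing bond; the number of such bonds equals the number of independent rings.
Ring-closure bonds here: 0.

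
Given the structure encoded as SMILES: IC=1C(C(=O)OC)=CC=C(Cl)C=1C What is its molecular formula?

C9H8ClIO2

Walk through each heavy atom and fill implicit hydrogens from standard valence (C 4, N 3, O 2, S 2, halogen 1):
  atom 1: I (halogen, monovalent) → 0 H
  atom 2: C, bond orders sum to 4 (valence 4) → 0 H
  atom 3: C, bond orders sum to 4 (valence 4) → 0 H
  atom 4: C, bond orders sum to 4 (valence 4) → 0 H
  atom 5: O, bond orders sum to 2 (valence 2) → 0 H
  atom 6: O, bond orders sum to 2 (valence 2) → 0 H
  atom 7: C, bond orders sum to 1 (valence 4) → 3 H
  atom 8: C, bond orders sum to 3 (valence 4) → 1 H
  atom 9: C, bond orders sum to 3 (valence 4) → 1 H
  atom 10: C, bond orders sum to 4 (valence 4) → 0 H
  atom 11: Cl (halogen, monovalent) → 0 H
  atom 12: C, bond orders sum to 4 (valence 4) → 0 H
  atom 13: C, bond orders sum to 1 (valence 4) → 3 H
Totals → C:9, H:8, Cl:1, I:1, O:2.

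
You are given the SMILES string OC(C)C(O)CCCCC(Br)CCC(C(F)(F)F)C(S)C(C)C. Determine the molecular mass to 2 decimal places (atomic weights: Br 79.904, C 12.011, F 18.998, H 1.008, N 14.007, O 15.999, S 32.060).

First, the molecular formula is C16H30BrF3O2S (counting implicit H from valence).
  Br: 1 × 79.904 = 79.904
  C: 16 × 12.011 = 192.176
  F: 3 × 18.998 = 56.994
  H: 30 × 1.008 = 30.240
  O: 2 × 15.999 = 31.998
  S: 1 × 32.060 = 32.060
Sum: 1×79.904 + 16×12.011 + 3×18.998 + 30×1.008 + 2×15.999 + 1×32.060 = 423.372 → 423.37 g/mol.

423.37 g/mol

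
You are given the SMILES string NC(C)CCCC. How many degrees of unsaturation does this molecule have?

0

Degree of unsaturation = (number of rings) + (number of π bonds).
Ring closures in the SMILES: 0.
π bonds: none → 0 DoU from unsaturation.
Total DoU = 0 + 0 = 0.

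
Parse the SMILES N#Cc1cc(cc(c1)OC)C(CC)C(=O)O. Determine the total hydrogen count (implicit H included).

Walk through each heavy atom and fill implicit hydrogens from standard valence (C 4, N 3, O 2, S 2, halogen 1); for lowercase aromatic atoms, an aromatic c carries 1 H when it has two neighbours and 0 H with three, and aromatic n carries 0 H:
  atom 1: N, bond orders sum to 3 (valence 3) → 0 H
  atom 2: C, bond orders sum to 4 (valence 4) → 0 H
  atom 3: aromatic c, 3 neighbours → 0 H
  atom 4: aromatic c, 2 neighbours → 1 H
  atom 5: aromatic c, 3 neighbours → 0 H
  atom 6: aromatic c, 2 neighbours → 1 H
  atom 7: aromatic c, 3 neighbours → 0 H
  atom 8: aromatic c, 2 neighbours → 1 H
  atom 9: O, bond orders sum to 2 (valence 2) → 0 H
  atom 10: C, bond orders sum to 1 (valence 4) → 3 H
  atom 11: C, bond orders sum to 3 (valence 4) → 1 H
  atom 12: C, bond orders sum to 2 (valence 4) → 2 H
  atom 13: C, bond orders sum to 1 (valence 4) → 3 H
  atom 14: C, bond orders sum to 4 (valence 4) → 0 H
  atom 15: O, bond orders sum to 2 (valence 2) → 0 H
  atom 16: O, bond orders sum to 1 (valence 2) → 1 H
Total hydrogens: 13.

13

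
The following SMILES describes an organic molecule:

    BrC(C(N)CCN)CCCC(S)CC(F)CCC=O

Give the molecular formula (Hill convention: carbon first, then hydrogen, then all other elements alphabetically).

Walk through each heavy atom and fill implicit hydrogens from standard valence (C 4, N 3, O 2, S 2, halogen 1):
  atom 1: Br (halogen, monovalent) → 0 H
  atom 2: C, bond orders sum to 3 (valence 4) → 1 H
  atom 3: C, bond orders sum to 3 (valence 4) → 1 H
  atom 4: N, bond orders sum to 1 (valence 3) → 2 H
  atom 5: C, bond orders sum to 2 (valence 4) → 2 H
  atom 6: C, bond orders sum to 2 (valence 4) → 2 H
  atom 7: N, bond orders sum to 1 (valence 3) → 2 H
  atom 8: C, bond orders sum to 2 (valence 4) → 2 H
  atom 9: C, bond orders sum to 2 (valence 4) → 2 H
  atom 10: C, bond orders sum to 2 (valence 4) → 2 H
  atom 11: C, bond orders sum to 3 (valence 4) → 1 H
  atom 12: S, bond orders sum to 1 (valence 2) → 1 H
  atom 13: C, bond orders sum to 2 (valence 4) → 2 H
  atom 14: C, bond orders sum to 3 (valence 4) → 1 H
  atom 15: F (halogen, monovalent) → 0 H
  atom 16: C, bond orders sum to 2 (valence 4) → 2 H
  atom 17: C, bond orders sum to 2 (valence 4) → 2 H
  atom 18: C, bond orders sum to 3 (valence 4) → 1 H
  atom 19: O, bond orders sum to 2 (valence 2) → 0 H
Totals → C:13, H:26, Br:1, F:1, N:2, O:1, S:1.

C13H26BrFN2OS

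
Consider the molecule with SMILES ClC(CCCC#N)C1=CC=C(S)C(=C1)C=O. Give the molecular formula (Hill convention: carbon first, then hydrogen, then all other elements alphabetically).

C12H12ClNOS

Walk through each heavy atom and fill implicit hydrogens from standard valence (C 4, N 3, O 2, S 2, halogen 1):
  atom 1: Cl (halogen, monovalent) → 0 H
  atom 2: C, bond orders sum to 3 (valence 4) → 1 H
  atom 3: C, bond orders sum to 2 (valence 4) → 2 H
  atom 4: C, bond orders sum to 2 (valence 4) → 2 H
  atom 5: C, bond orders sum to 2 (valence 4) → 2 H
  atom 6: C, bond orders sum to 4 (valence 4) → 0 H
  atom 7: N, bond orders sum to 3 (valence 3) → 0 H
  atom 8: C, bond orders sum to 4 (valence 4) → 0 H
  atom 9: C, bond orders sum to 3 (valence 4) → 1 H
  atom 10: C, bond orders sum to 3 (valence 4) → 1 H
  atom 11: C, bond orders sum to 4 (valence 4) → 0 H
  atom 12: S, bond orders sum to 1 (valence 2) → 1 H
  atom 13: C, bond orders sum to 4 (valence 4) → 0 H
  atom 14: C, bond orders sum to 3 (valence 4) → 1 H
  atom 15: C, bond orders sum to 3 (valence 4) → 1 H
  atom 16: O, bond orders sum to 2 (valence 2) → 0 H
Totals → C:12, H:12, Cl:1, N:1, O:1, S:1.
In Hill order: C12H12ClNOS.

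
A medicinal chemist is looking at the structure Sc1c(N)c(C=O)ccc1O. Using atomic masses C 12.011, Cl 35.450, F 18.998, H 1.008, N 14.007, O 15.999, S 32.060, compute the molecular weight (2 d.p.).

First, the molecular formula is C7H7NO2S (counting implicit H from valence).
  C: 7 × 12.011 = 84.077
  H: 7 × 1.008 = 7.056
  N: 1 × 14.007 = 14.007
  O: 2 × 15.999 = 31.998
  S: 1 × 32.060 = 32.060
Sum: 7×12.011 + 7×1.008 + 1×14.007 + 2×15.999 + 1×32.060 = 169.198 → 169.20 g/mol.

169.20 g/mol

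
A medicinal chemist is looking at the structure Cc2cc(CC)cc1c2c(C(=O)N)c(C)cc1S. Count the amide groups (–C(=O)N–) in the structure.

1

The amide motif appears at heavy-atom position 11 in the SMILES.
Other groups present: 1 thiol.
Amide count: 1.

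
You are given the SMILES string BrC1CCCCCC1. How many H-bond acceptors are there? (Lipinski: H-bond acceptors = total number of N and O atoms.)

N atoms: 0; O atoms: 0.
Lipinski HBA = 0 + 0 = 0.

0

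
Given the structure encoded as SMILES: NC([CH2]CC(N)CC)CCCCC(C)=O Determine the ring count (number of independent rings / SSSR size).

0

In SMILES, each pair of matching ring-closure digits denotes one ring-closing bond; the number of such bonds equals the number of independent rings.
Ring-closure bonds here: 0.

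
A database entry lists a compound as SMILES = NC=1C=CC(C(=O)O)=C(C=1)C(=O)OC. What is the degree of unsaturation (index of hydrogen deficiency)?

Degree of unsaturation = (number of rings) + (number of π bonds).
Ring closures in the SMILES: 1.
π bonds: 5 double bonds (each 1 DoU) → 5 DoU from unsaturation.
Total DoU = 1 + 5 = 6.

6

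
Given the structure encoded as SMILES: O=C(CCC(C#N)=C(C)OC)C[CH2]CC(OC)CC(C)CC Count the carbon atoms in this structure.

18

Count every carbon token in the SMILES (each C, including those in ring-closure positions and inside branches).
Carbon count: 18.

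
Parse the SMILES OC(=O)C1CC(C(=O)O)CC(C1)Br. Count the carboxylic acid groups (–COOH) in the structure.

2

The carboxylic acid motif appears at heavy-atom positions 2, 7 in the SMILES.
Carboxylic acid count: 2.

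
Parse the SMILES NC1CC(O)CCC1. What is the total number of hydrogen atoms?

Walk through each heavy atom and fill implicit hydrogens from standard valence (C 4, N 3, O 2, S 2, halogen 1):
  atom 1: N, bond orders sum to 1 (valence 3) → 2 H
  atom 2: C, bond orders sum to 3 (valence 4) → 1 H
  atom 3: C, bond orders sum to 2 (valence 4) → 2 H
  atom 4: C, bond orders sum to 3 (valence 4) → 1 H
  atom 5: O, bond orders sum to 1 (valence 2) → 1 H
  atom 6: C, bond orders sum to 2 (valence 4) → 2 H
  atom 7: C, bond orders sum to 2 (valence 4) → 2 H
  atom 8: C, bond orders sum to 2 (valence 4) → 2 H
Total hydrogens: 13.

13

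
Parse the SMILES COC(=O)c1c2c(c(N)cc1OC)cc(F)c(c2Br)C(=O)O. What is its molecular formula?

Walk through each heavy atom and fill implicit hydrogens from standard valence (C 4, N 3, O 2, S 2, halogen 1); for lowercase aromatic atoms, an aromatic c carries 1 H when it has two neighbours and 0 H with three, and aromatic n carries 0 H:
  atom 1: C, bond orders sum to 1 (valence 4) → 3 H
  atom 2: O, bond orders sum to 2 (valence 2) → 0 H
  atom 3: C, bond orders sum to 4 (valence 4) → 0 H
  atom 4: O, bond orders sum to 2 (valence 2) → 0 H
  atom 5: aromatic c, 3 neighbours → 0 H
  atom 6: aromatic c, 3 neighbours → 0 H
  atom 7: aromatic c, 3 neighbours → 0 H
  atom 8: aromatic c, 3 neighbours → 0 H
  atom 9: N, bond orders sum to 1 (valence 3) → 2 H
  atom 10: aromatic c, 2 neighbours → 1 H
  atom 11: aromatic c, 3 neighbours → 0 H
  atom 12: O, bond orders sum to 2 (valence 2) → 0 H
  atom 13: C, bond orders sum to 1 (valence 4) → 3 H
  atom 14: aromatic c, 2 neighbours → 1 H
  atom 15: aromatic c, 3 neighbours → 0 H
  atom 16: F (halogen, monovalent) → 0 H
  atom 17: aromatic c, 3 neighbours → 0 H
  atom 18: aromatic c, 3 neighbours → 0 H
  atom 19: Br (halogen, monovalent) → 0 H
  atom 20: C, bond orders sum to 4 (valence 4) → 0 H
  atom 21: O, bond orders sum to 2 (valence 2) → 0 H
  atom 22: O, bond orders sum to 1 (valence 2) → 1 H
Totals → C:14, H:11, Br:1, F:1, N:1, O:5.

C14H11BrFNO5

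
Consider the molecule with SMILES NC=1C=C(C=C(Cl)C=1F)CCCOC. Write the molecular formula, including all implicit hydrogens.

Walk through each heavy atom and fill implicit hydrogens from standard valence (C 4, N 3, O 2, S 2, halogen 1):
  atom 1: N, bond orders sum to 1 (valence 3) → 2 H
  atom 2: C, bond orders sum to 4 (valence 4) → 0 H
  atom 3: C, bond orders sum to 3 (valence 4) → 1 H
  atom 4: C, bond orders sum to 4 (valence 4) → 0 H
  atom 5: C, bond orders sum to 3 (valence 4) → 1 H
  atom 6: C, bond orders sum to 4 (valence 4) → 0 H
  atom 7: Cl (halogen, monovalent) → 0 H
  atom 8: C, bond orders sum to 4 (valence 4) → 0 H
  atom 9: F (halogen, monovalent) → 0 H
  atom 10: C, bond orders sum to 2 (valence 4) → 2 H
  atom 11: C, bond orders sum to 2 (valence 4) → 2 H
  atom 12: C, bond orders sum to 2 (valence 4) → 2 H
  atom 13: O, bond orders sum to 2 (valence 2) → 0 H
  atom 14: C, bond orders sum to 1 (valence 4) → 3 H
Totals → C:10, H:13, Cl:1, F:1, N:1, O:1.

C10H13ClFNO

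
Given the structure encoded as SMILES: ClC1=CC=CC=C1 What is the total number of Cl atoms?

1

Scan the SMILES for Cl atoms (remember two-letter symbols like Cl and Br are single atoms).
Chlorine count: 1.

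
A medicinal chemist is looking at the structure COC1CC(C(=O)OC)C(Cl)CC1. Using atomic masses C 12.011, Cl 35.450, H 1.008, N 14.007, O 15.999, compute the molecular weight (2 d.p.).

206.67 g/mol

First, the molecular formula is C9H15ClO3 (counting implicit H from valence).
  C: 9 × 12.011 = 108.099
  Cl: 1 × 35.450 = 35.450
  H: 15 × 1.008 = 15.120
  O: 3 × 15.999 = 47.997
Sum: 9×12.011 + 1×35.450 + 15×1.008 + 3×15.999 = 206.666 → 206.67 g/mol.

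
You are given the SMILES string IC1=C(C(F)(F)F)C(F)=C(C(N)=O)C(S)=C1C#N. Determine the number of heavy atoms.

18

Every atom symbol written in the SMILES (organic subset) is one heavy atom; implicit H are not written.
Heavy atoms by element → C:9, F:4, I:1, N:2, O:1, S:1.
Total: 18.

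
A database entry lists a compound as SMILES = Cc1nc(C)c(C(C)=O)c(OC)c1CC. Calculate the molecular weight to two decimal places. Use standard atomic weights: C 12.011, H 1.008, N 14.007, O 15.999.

207.27 g/mol

First, the molecular formula is C12H17NO2 (counting implicit H from valence).
  C: 12 × 12.011 = 144.132
  H: 17 × 1.008 = 17.136
  N: 1 × 14.007 = 14.007
  O: 2 × 15.999 = 31.998
Sum: 12×12.011 + 17×1.008 + 1×14.007 + 2×15.999 = 207.273 → 207.27 g/mol.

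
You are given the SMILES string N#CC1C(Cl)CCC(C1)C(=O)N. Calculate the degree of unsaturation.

Molecular formula: C8H11ClN2O.
DoU = (2C + 2 + N − H − X) / 2, where X is the halogen count and O/S are ignored.
    = (2·8 + 2 + 2 − 11 − 1) / 2 = 8 / 2 = 4.

4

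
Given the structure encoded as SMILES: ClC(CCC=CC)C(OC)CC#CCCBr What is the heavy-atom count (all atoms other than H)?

16

Every atom symbol written in the SMILES (organic subset) is one heavy atom; implicit H are not written.
Heavy atoms by element → Br:1, C:13, Cl:1, O:1.
Total: 16.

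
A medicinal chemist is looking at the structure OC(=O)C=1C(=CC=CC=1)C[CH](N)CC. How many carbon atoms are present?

11

Count every carbon token in the SMILES (each C, including those in ring-closure positions and inside branches).
Carbon count: 11.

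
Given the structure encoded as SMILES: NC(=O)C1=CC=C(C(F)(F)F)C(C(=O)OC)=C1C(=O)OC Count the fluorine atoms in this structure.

3

Scan the SMILES for F atoms (remember two-letter symbols like Cl and Br are single atoms).
Fluorine count: 3.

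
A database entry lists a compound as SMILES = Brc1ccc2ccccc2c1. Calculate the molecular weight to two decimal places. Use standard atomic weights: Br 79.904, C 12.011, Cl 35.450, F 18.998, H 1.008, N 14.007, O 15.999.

First, the molecular formula is C10H7Br (counting implicit H from valence).
  Br: 1 × 79.904 = 79.904
  C: 10 × 12.011 = 120.110
  H: 7 × 1.008 = 7.056
Sum: 1×79.904 + 10×12.011 + 7×1.008 = 207.070 → 207.07 g/mol.

207.07 g/mol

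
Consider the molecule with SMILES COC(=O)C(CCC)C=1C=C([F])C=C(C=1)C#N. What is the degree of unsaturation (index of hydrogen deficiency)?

Degree of unsaturation = (number of rings) + (number of π bonds).
Ring closures in the SMILES: 1.
π bonds: 4 double bonds (each 1 DoU), 1 triple bond (each 2 DoU) → 6 DoU from unsaturation.
Total DoU = 1 + 6 = 7.

7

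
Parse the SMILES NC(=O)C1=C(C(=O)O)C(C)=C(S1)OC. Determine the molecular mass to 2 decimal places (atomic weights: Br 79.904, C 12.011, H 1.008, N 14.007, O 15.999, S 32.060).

215.22 g/mol

First, the molecular formula is C8H9NO4S (counting implicit H from valence).
  C: 8 × 12.011 = 96.088
  H: 9 × 1.008 = 9.072
  N: 1 × 14.007 = 14.007
  O: 4 × 15.999 = 63.996
  S: 1 × 32.060 = 32.060
Sum: 8×12.011 + 9×1.008 + 1×14.007 + 4×15.999 + 1×32.060 = 215.223 → 215.22 g/mol.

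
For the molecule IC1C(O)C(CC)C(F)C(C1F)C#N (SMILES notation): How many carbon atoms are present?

Count every carbon token in the SMILES (each C, including those in ring-closure positions and inside branches).
Carbon count: 9.

9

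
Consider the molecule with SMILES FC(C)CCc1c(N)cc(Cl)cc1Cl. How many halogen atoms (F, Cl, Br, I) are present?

3

Halogen atoms appear at heavy-atom positions 1, 11, 14 (2×Cl, 1×F).
Other groups present: 1 primary amine.
Halogen count: 3.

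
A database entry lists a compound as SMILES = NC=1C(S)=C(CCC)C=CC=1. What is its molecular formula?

Walk through each heavy atom and fill implicit hydrogens from standard valence (C 4, N 3, O 2, S 2, halogen 1):
  atom 1: N, bond orders sum to 1 (valence 3) → 2 H
  atom 2: C, bond orders sum to 4 (valence 4) → 0 H
  atom 3: C, bond orders sum to 4 (valence 4) → 0 H
  atom 4: S, bond orders sum to 1 (valence 2) → 1 H
  atom 5: C, bond orders sum to 4 (valence 4) → 0 H
  atom 6: C, bond orders sum to 2 (valence 4) → 2 H
  atom 7: C, bond orders sum to 2 (valence 4) → 2 H
  atom 8: C, bond orders sum to 1 (valence 4) → 3 H
  atom 9: C, bond orders sum to 3 (valence 4) → 1 H
  atom 10: C, bond orders sum to 3 (valence 4) → 1 H
  atom 11: C, bond orders sum to 3 (valence 4) → 1 H
Totals → C:9, H:13, N:1, S:1.
In Hill order: C9H13NS.

C9H13NS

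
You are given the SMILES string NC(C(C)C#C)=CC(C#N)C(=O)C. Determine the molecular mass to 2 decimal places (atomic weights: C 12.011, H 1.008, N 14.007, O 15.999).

176.22 g/mol

First, the molecular formula is C10H12N2O (counting implicit H from valence).
  C: 10 × 12.011 = 120.110
  H: 12 × 1.008 = 12.096
  N: 2 × 14.007 = 28.014
  O: 1 × 15.999 = 15.999
Sum: 10×12.011 + 12×1.008 + 2×14.007 + 1×15.999 = 176.219 → 176.22 g/mol.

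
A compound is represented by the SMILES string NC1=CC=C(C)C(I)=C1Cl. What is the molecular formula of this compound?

C7H7ClIN

Walk through each heavy atom and fill implicit hydrogens from standard valence (C 4, N 3, O 2, S 2, halogen 1):
  atom 1: N, bond orders sum to 1 (valence 3) → 2 H
  atom 2: C, bond orders sum to 4 (valence 4) → 0 H
  atom 3: C, bond orders sum to 3 (valence 4) → 1 H
  atom 4: C, bond orders sum to 3 (valence 4) → 1 H
  atom 5: C, bond orders sum to 4 (valence 4) → 0 H
  atom 6: C, bond orders sum to 1 (valence 4) → 3 H
  atom 7: C, bond orders sum to 4 (valence 4) → 0 H
  atom 8: I (halogen, monovalent) → 0 H
  atom 9: C, bond orders sum to 4 (valence 4) → 0 H
  atom 10: Cl (halogen, monovalent) → 0 H
Totals → C:7, H:7, Cl:1, I:1, N:1.
In Hill order: C7H7ClIN.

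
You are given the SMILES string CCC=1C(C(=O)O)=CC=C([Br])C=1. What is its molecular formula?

C9H9BrO2

Walk through each heavy atom and fill implicit hydrogens from standard valence (C 4, N 3, O 2, S 2, halogen 1):
  atom 1: C, bond orders sum to 1 (valence 4) → 3 H
  atom 2: C, bond orders sum to 2 (valence 4) → 2 H
  atom 3: C, bond orders sum to 4 (valence 4) → 0 H
  atom 4: C, bond orders sum to 4 (valence 4) → 0 H
  atom 5: C, bond orders sum to 4 (valence 4) → 0 H
  atom 6: O, bond orders sum to 2 (valence 2) → 0 H
  atom 7: O, bond orders sum to 1 (valence 2) → 1 H
  atom 8: C, bond orders sum to 3 (valence 4) → 1 H
  atom 9: C, bond orders sum to 3 (valence 4) → 1 H
  atom 10: C, bond orders sum to 4 (valence 4) → 0 H
  atom 11: Br with explicit H count 0
  atom 12: C, bond orders sum to 3 (valence 4) → 1 H
Totals → C:9, H:9, Br:1, O:2.
In Hill order: C9H9BrO2.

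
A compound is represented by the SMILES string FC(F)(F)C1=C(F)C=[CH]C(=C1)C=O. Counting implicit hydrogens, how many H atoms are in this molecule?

Walk through each heavy atom and fill implicit hydrogens from standard valence (C 4, N 3, O 2, S 2, halogen 1):
  atom 1: F (halogen, monovalent) → 0 H
  atom 2: C, bond orders sum to 4 (valence 4) → 0 H
  atom 3: F (halogen, monovalent) → 0 H
  atom 4: F (halogen, monovalent) → 0 H
  atom 5: C, bond orders sum to 4 (valence 4) → 0 H
  atom 6: C, bond orders sum to 4 (valence 4) → 0 H
  atom 7: F (halogen, monovalent) → 0 H
  atom 8: C, bond orders sum to 3 (valence 4) → 1 H
  atom 9: C with explicit H count 1
  atom 10: C, bond orders sum to 4 (valence 4) → 0 H
  atom 11: C, bond orders sum to 3 (valence 4) → 1 H
  atom 12: C, bond orders sum to 3 (valence 4) → 1 H
  atom 13: O, bond orders sum to 2 (valence 2) → 0 H
Total hydrogens: 4.

4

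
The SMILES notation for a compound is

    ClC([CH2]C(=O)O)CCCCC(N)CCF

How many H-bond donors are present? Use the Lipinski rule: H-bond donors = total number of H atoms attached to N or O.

3

Donors: find every N or O and count the H atoms it carries.
  atom 5 (O): bond orders sum to 2 → 0 H
  atom 6 (O): bond orders sum to 1 → 1 H
  atom 12 (N): bond orders sum to 1 → 2 H
Lipinski HBD = 3.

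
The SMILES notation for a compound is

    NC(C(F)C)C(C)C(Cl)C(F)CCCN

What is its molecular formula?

Walk through each heavy atom and fill implicit hydrogens from standard valence (C 4, N 3, O 2, S 2, halogen 1):
  atom 1: N, bond orders sum to 1 (valence 3) → 2 H
  atom 2: C, bond orders sum to 3 (valence 4) → 1 H
  atom 3: C, bond orders sum to 3 (valence 4) → 1 H
  atom 4: F (halogen, monovalent) → 0 H
  atom 5: C, bond orders sum to 1 (valence 4) → 3 H
  atom 6: C, bond orders sum to 3 (valence 4) → 1 H
  atom 7: C, bond orders sum to 1 (valence 4) → 3 H
  atom 8: C, bond orders sum to 3 (valence 4) → 1 H
  atom 9: Cl (halogen, monovalent) → 0 H
  atom 10: C, bond orders sum to 3 (valence 4) → 1 H
  atom 11: F (halogen, monovalent) → 0 H
  atom 12: C, bond orders sum to 2 (valence 4) → 2 H
  atom 13: C, bond orders sum to 2 (valence 4) → 2 H
  atom 14: C, bond orders sum to 2 (valence 4) → 2 H
  atom 15: N, bond orders sum to 1 (valence 3) → 2 H
Totals → C:10, H:21, Cl:1, F:2, N:2.

C10H21ClF2N2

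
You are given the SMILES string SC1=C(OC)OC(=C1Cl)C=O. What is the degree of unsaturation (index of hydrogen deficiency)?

4

Degree of unsaturation = (number of rings) + (number of π bonds).
Ring closures in the SMILES: 1.
π bonds: 3 double bonds (each 1 DoU) → 3 DoU from unsaturation.
Total DoU = 1 + 3 = 4.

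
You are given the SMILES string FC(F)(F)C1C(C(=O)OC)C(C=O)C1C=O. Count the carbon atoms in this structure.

9

Count every carbon token in the SMILES (each C, including those in ring-closure positions and inside branches).
Carbon count: 9.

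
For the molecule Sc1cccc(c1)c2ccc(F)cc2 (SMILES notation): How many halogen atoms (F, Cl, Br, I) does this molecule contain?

1

Halogen atoms appear at heavy-atom position 12 (1×F).
Other groups present: 1 thiol.
Halogen count: 1.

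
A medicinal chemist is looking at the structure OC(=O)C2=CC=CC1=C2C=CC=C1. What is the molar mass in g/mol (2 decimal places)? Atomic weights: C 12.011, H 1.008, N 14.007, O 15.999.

First, the molecular formula is C11H8O2 (counting implicit H from valence).
  C: 11 × 12.011 = 132.121
  H: 8 × 1.008 = 8.064
  O: 2 × 15.999 = 31.998
Sum: 11×12.011 + 8×1.008 + 2×15.999 = 172.183 → 172.18 g/mol.

172.18 g/mol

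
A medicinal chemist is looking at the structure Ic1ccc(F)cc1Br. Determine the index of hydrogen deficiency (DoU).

4

Molecular formula: C6H3BrFI.
DoU = (2C + 2 + N − H − X) / 2, where X is the halogen count and O/S are ignored.
    = (2·6 + 2 + 0 − 3 − 3) / 2 = 8 / 2 = 4.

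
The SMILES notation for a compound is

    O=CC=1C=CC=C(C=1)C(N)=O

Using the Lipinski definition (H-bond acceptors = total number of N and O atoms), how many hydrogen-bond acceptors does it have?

N atoms: 1; O atoms: 2.
Lipinski HBA = 1 + 2 = 3.

3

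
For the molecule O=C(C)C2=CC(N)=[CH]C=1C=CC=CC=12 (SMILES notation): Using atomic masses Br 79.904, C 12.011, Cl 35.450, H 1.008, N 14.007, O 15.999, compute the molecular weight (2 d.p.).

First, the molecular formula is C12H11NO (counting implicit H from valence).
  C: 12 × 12.011 = 144.132
  H: 11 × 1.008 = 11.088
  N: 1 × 14.007 = 14.007
  O: 1 × 15.999 = 15.999
Sum: 12×12.011 + 11×1.008 + 1×14.007 + 1×15.999 = 185.226 → 185.23 g/mol.

185.23 g/mol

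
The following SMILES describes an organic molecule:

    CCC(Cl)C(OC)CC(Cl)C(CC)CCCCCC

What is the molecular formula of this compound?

C16H32Cl2O

Walk through each heavy atom and fill implicit hydrogens from standard valence (C 4, N 3, O 2, S 2, halogen 1):
  atom 1: C, bond orders sum to 1 (valence 4) → 3 H
  atom 2: C, bond orders sum to 2 (valence 4) → 2 H
  atom 3: C, bond orders sum to 3 (valence 4) → 1 H
  atom 4: Cl (halogen, monovalent) → 0 H
  atom 5: C, bond orders sum to 3 (valence 4) → 1 H
  atom 6: O, bond orders sum to 2 (valence 2) → 0 H
  atom 7: C, bond orders sum to 1 (valence 4) → 3 H
  atom 8: C, bond orders sum to 2 (valence 4) → 2 H
  atom 9: C, bond orders sum to 3 (valence 4) → 1 H
  atom 10: Cl (halogen, monovalent) → 0 H
  atom 11: C, bond orders sum to 3 (valence 4) → 1 H
  atom 12: C, bond orders sum to 2 (valence 4) → 2 H
  atom 13: C, bond orders sum to 1 (valence 4) → 3 H
  atom 14: C, bond orders sum to 2 (valence 4) → 2 H
  atom 15: C, bond orders sum to 2 (valence 4) → 2 H
  atom 16: C, bond orders sum to 2 (valence 4) → 2 H
  atom 17: C, bond orders sum to 2 (valence 4) → 2 H
  atom 18: C, bond orders sum to 2 (valence 4) → 2 H
  atom 19: C, bond orders sum to 1 (valence 4) → 3 H
Totals → C:16, H:32, Cl:2, O:1.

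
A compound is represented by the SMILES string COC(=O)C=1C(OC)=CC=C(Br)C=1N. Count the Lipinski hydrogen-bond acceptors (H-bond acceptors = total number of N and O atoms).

N atoms: 1; O atoms: 3.
Lipinski HBA = 1 + 3 = 4.

4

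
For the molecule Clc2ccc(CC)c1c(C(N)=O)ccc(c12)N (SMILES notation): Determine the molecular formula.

Walk through each heavy atom and fill implicit hydrogens from standard valence (C 4, N 3, O 2, S 2, halogen 1); for lowercase aromatic atoms, an aromatic c carries 1 H when it has two neighbours and 0 H with three, and aromatic n carries 0 H:
  atom 1: Cl (halogen, monovalent) → 0 H
  atom 2: aromatic c, 3 neighbours → 0 H
  atom 3: aromatic c, 2 neighbours → 1 H
  atom 4: aromatic c, 2 neighbours → 1 H
  atom 5: aromatic c, 3 neighbours → 0 H
  atom 6: C, bond orders sum to 2 (valence 4) → 2 H
  atom 7: C, bond orders sum to 1 (valence 4) → 3 H
  atom 8: aromatic c, 3 neighbours → 0 H
  atom 9: aromatic c, 3 neighbours → 0 H
  atom 10: C, bond orders sum to 4 (valence 4) → 0 H
  atom 11: N, bond orders sum to 1 (valence 3) → 2 H
  atom 12: O, bond orders sum to 2 (valence 2) → 0 H
  atom 13: aromatic c, 2 neighbours → 1 H
  atom 14: aromatic c, 2 neighbours → 1 H
  atom 15: aromatic c, 3 neighbours → 0 H
  atom 16: aromatic c, 3 neighbours → 0 H
  atom 17: N, bond orders sum to 1 (valence 3) → 2 H
Totals → C:13, H:13, Cl:1, N:2, O:1.

C13H13ClN2O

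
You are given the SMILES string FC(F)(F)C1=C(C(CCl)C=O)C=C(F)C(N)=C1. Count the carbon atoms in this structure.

10

Count every carbon token in the SMILES (each C, including those in ring-closure positions and inside branches).
Carbon count: 10.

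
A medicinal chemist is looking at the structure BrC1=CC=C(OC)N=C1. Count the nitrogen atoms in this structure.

1

Scan the SMILES for N atoms (remember two-letter symbols like Cl and Br are single atoms).
Nitrogen count: 1.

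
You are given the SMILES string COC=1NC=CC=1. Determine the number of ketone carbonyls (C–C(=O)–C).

Scan the SMILES for the ketone motif — none present.
Groups that are present: 1 ether.

0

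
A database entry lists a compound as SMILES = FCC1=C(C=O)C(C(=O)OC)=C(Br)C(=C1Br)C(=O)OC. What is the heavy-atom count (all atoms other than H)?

Every atom symbol written in the SMILES (organic subset) is one heavy atom; implicit H are not written.
Heavy atoms by element → Br:2, C:12, F:1, O:5.
Total: 20.

20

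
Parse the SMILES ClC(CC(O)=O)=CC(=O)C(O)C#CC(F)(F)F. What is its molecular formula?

C9H6ClF3O4

Walk through each heavy atom and fill implicit hydrogens from standard valence (C 4, N 3, O 2, S 2, halogen 1):
  atom 1: Cl (halogen, monovalent) → 0 H
  atom 2: C, bond orders sum to 4 (valence 4) → 0 H
  atom 3: C, bond orders sum to 2 (valence 4) → 2 H
  atom 4: C, bond orders sum to 4 (valence 4) → 0 H
  atom 5: O, bond orders sum to 1 (valence 2) → 1 H
  atom 6: O, bond orders sum to 2 (valence 2) → 0 H
  atom 7: C, bond orders sum to 3 (valence 4) → 1 H
  atom 8: C, bond orders sum to 4 (valence 4) → 0 H
  atom 9: O, bond orders sum to 2 (valence 2) → 0 H
  atom 10: C, bond orders sum to 3 (valence 4) → 1 H
  atom 11: O, bond orders sum to 1 (valence 2) → 1 H
  atom 12: C, bond orders sum to 4 (valence 4) → 0 H
  atom 13: C, bond orders sum to 4 (valence 4) → 0 H
  atom 14: C, bond orders sum to 4 (valence 4) → 0 H
  atom 15: F (halogen, monovalent) → 0 H
  atom 16: F (halogen, monovalent) → 0 H
  atom 17: F (halogen, monovalent) → 0 H
Totals → C:9, H:6, Cl:1, F:3, O:4.
In Hill order: C9H6ClF3O4.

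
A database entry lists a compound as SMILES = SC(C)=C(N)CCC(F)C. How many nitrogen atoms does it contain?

1

Scan the SMILES for N atoms (remember two-letter symbols like Cl and Br are single atoms).
Nitrogen count: 1.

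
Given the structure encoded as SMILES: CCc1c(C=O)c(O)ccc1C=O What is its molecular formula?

Walk through each heavy atom and fill implicit hydrogens from standard valence (C 4, N 3, O 2, S 2, halogen 1); for lowercase aromatic atoms, an aromatic c carries 1 H when it has two neighbours and 0 H with three, and aromatic n carries 0 H:
  atom 1: C, bond orders sum to 1 (valence 4) → 3 H
  atom 2: C, bond orders sum to 2 (valence 4) → 2 H
  atom 3: aromatic c, 3 neighbours → 0 H
  atom 4: aromatic c, 3 neighbours → 0 H
  atom 5: C, bond orders sum to 3 (valence 4) → 1 H
  atom 6: O, bond orders sum to 2 (valence 2) → 0 H
  atom 7: aromatic c, 3 neighbours → 0 H
  atom 8: O, bond orders sum to 1 (valence 2) → 1 H
  atom 9: aromatic c, 2 neighbours → 1 H
  atom 10: aromatic c, 2 neighbours → 1 H
  atom 11: aromatic c, 3 neighbours → 0 H
  atom 12: C, bond orders sum to 3 (valence 4) → 1 H
  atom 13: O, bond orders sum to 2 (valence 2) → 0 H
Totals → C:10, H:10, O:3.

C10H10O3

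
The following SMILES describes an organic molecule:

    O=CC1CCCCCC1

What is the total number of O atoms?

Scan the SMILES for O atoms (remember two-letter symbols like Cl and Br are single atoms).
Oxygen count: 1.

1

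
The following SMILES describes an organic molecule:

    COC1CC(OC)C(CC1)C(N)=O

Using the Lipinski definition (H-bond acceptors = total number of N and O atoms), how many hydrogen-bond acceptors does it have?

N atoms: 1; O atoms: 3.
Lipinski HBA = 1 + 3 = 4.

4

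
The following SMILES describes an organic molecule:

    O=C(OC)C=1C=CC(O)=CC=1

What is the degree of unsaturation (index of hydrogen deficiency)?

5

Degree of unsaturation = (number of rings) + (number of π bonds).
Ring closures in the SMILES: 1.
π bonds: 4 double bonds (each 1 DoU) → 4 DoU from unsaturation.
Total DoU = 1 + 4 = 5.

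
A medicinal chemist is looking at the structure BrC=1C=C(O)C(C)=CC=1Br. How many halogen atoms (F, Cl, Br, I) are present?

Halogen atoms appear at heavy-atom positions 1, 10 (2×Br).
Other groups present: 1 hydroxyl.
Halogen count: 2.

2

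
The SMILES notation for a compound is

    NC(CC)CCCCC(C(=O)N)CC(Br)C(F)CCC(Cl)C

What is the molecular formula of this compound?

C16H31BrClFN2O

Walk through each heavy atom and fill implicit hydrogens from standard valence (C 4, N 3, O 2, S 2, halogen 1):
  atom 1: N, bond orders sum to 1 (valence 3) → 2 H
  atom 2: C, bond orders sum to 3 (valence 4) → 1 H
  atom 3: C, bond orders sum to 2 (valence 4) → 2 H
  atom 4: C, bond orders sum to 1 (valence 4) → 3 H
  atom 5: C, bond orders sum to 2 (valence 4) → 2 H
  atom 6: C, bond orders sum to 2 (valence 4) → 2 H
  atom 7: C, bond orders sum to 2 (valence 4) → 2 H
  atom 8: C, bond orders sum to 2 (valence 4) → 2 H
  atom 9: C, bond orders sum to 3 (valence 4) → 1 H
  atom 10: C, bond orders sum to 4 (valence 4) → 0 H
  atom 11: O, bond orders sum to 2 (valence 2) → 0 H
  atom 12: N, bond orders sum to 1 (valence 3) → 2 H
  atom 13: C, bond orders sum to 2 (valence 4) → 2 H
  atom 14: C, bond orders sum to 3 (valence 4) → 1 H
  atom 15: Br (halogen, monovalent) → 0 H
  atom 16: C, bond orders sum to 3 (valence 4) → 1 H
  atom 17: F (halogen, monovalent) → 0 H
  atom 18: C, bond orders sum to 2 (valence 4) → 2 H
  atom 19: C, bond orders sum to 2 (valence 4) → 2 H
  atom 20: C, bond orders sum to 3 (valence 4) → 1 H
  atom 21: Cl (halogen, monovalent) → 0 H
  atom 22: C, bond orders sum to 1 (valence 4) → 3 H
Totals → C:16, H:31, Br:1, Cl:1, F:1, N:2, O:1.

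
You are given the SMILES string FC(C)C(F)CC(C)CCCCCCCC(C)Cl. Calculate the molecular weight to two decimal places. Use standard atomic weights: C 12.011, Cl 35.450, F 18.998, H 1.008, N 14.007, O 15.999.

First, the molecular formula is C15H29ClF2 (counting implicit H from valence).
  C: 15 × 12.011 = 180.165
  Cl: 1 × 35.450 = 35.450
  F: 2 × 18.998 = 37.996
  H: 29 × 1.008 = 29.232
Sum: 15×12.011 + 1×35.450 + 2×18.998 + 29×1.008 = 282.843 → 282.84 g/mol.

282.84 g/mol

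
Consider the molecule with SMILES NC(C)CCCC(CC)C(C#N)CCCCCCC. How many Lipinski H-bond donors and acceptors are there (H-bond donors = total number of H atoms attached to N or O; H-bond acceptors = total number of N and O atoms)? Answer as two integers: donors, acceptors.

Donors: find every N or O and count the H atoms it carries.
  atom 1 (N): bond orders sum to 1 → 2 H
  atom 12 (N): bond orders sum to 3 → 0 H
Lipinski HBD = 2.
Acceptors: N atoms = 2, O atoms = 0 → HBA = 2.

2, 2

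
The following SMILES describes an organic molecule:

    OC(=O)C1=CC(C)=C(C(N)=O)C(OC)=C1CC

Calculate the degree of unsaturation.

6

Degree of unsaturation = (number of rings) + (number of π bonds).
Ring closures in the SMILES: 1.
π bonds: 5 double bonds (each 1 DoU) → 5 DoU from unsaturation.
Total DoU = 1 + 5 = 6.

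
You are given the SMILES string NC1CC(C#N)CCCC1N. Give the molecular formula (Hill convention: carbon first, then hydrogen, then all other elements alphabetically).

C8H15N3

Walk through each heavy atom and fill implicit hydrogens from standard valence (C 4, N 3, O 2, S 2, halogen 1):
  atom 1: N, bond orders sum to 1 (valence 3) → 2 H
  atom 2: C, bond orders sum to 3 (valence 4) → 1 H
  atom 3: C, bond orders sum to 2 (valence 4) → 2 H
  atom 4: C, bond orders sum to 3 (valence 4) → 1 H
  atom 5: C, bond orders sum to 4 (valence 4) → 0 H
  atom 6: N, bond orders sum to 3 (valence 3) → 0 H
  atom 7: C, bond orders sum to 2 (valence 4) → 2 H
  atom 8: C, bond orders sum to 2 (valence 4) → 2 H
  atom 9: C, bond orders sum to 2 (valence 4) → 2 H
  atom 10: C, bond orders sum to 3 (valence 4) → 1 H
  atom 11: N, bond orders sum to 1 (valence 3) → 2 H
Totals → C:8, H:15, N:3.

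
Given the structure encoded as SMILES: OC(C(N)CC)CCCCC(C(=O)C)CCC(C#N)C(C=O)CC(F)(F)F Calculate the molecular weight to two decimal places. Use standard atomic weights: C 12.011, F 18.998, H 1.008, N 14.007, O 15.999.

First, the molecular formula is C19H31F3N2O3 (counting implicit H from valence).
  C: 19 × 12.011 = 228.209
  F: 3 × 18.998 = 56.994
  H: 31 × 1.008 = 31.248
  N: 2 × 14.007 = 28.014
  O: 3 × 15.999 = 47.997
Sum: 19×12.011 + 3×18.998 + 31×1.008 + 2×14.007 + 3×15.999 = 392.462 → 392.46 g/mol.

392.46 g/mol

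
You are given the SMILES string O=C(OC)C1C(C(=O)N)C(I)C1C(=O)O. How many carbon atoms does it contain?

Count every carbon token in the SMILES (each C, including those in ring-closure positions and inside branches).
Carbon count: 8.

8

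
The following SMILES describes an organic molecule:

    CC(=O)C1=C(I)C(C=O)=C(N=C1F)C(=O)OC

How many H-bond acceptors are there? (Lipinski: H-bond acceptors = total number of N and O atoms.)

5

N atoms: 1; O atoms: 4.
Lipinski HBA = 1 + 4 = 5.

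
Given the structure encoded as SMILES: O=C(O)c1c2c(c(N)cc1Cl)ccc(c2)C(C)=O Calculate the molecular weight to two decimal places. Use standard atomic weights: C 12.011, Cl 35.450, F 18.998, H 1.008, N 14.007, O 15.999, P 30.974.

First, the molecular formula is C13H10ClNO3 (counting implicit H from valence).
  C: 13 × 12.011 = 156.143
  Cl: 1 × 35.450 = 35.450
  H: 10 × 1.008 = 10.080
  N: 1 × 14.007 = 14.007
  O: 3 × 15.999 = 47.997
Sum: 13×12.011 + 1×35.450 + 10×1.008 + 1×14.007 + 3×15.999 = 263.677 → 263.68 g/mol.

263.68 g/mol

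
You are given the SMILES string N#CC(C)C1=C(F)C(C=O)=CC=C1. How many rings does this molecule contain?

In SMILES, each pair of matching ring-closure digits denotes one ring-closing bond; the number of such bonds equals the number of independent rings.
Ring-closure bonds here: 1.

1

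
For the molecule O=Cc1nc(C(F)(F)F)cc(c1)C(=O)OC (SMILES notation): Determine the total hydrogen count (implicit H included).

Walk through each heavy atom and fill implicit hydrogens from standard valence (C 4, N 3, O 2, S 2, halogen 1); for lowercase aromatic atoms, an aromatic c carries 1 H when it has two neighbours and 0 H with three, and aromatic n carries 0 H:
  atom 1: O, bond orders sum to 2 (valence 2) → 0 H
  atom 2: C, bond orders sum to 3 (valence 4) → 1 H
  atom 3: aromatic c, 3 neighbours → 0 H
  atom 4: aromatic n, 2 neighbours → 0 H
  atom 5: aromatic c, 3 neighbours → 0 H
  atom 6: C, bond orders sum to 4 (valence 4) → 0 H
  atom 7: F (halogen, monovalent) → 0 H
  atom 8: F (halogen, monovalent) → 0 H
  atom 9: F (halogen, monovalent) → 0 H
  atom 10: aromatic c, 2 neighbours → 1 H
  atom 11: aromatic c, 3 neighbours → 0 H
  atom 12: aromatic c, 2 neighbours → 1 H
  atom 13: C, bond orders sum to 4 (valence 4) → 0 H
  atom 14: O, bond orders sum to 2 (valence 2) → 0 H
  atom 15: O, bond orders sum to 2 (valence 2) → 0 H
  atom 16: C, bond orders sum to 1 (valence 4) → 3 H
Total hydrogens: 6.

6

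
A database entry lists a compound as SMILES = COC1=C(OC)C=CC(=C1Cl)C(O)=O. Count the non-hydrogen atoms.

14

Every atom symbol written in the SMILES (organic subset) is one heavy atom; implicit H are not written.
Heavy atoms by element → C:9, Cl:1, O:4.
Total: 14.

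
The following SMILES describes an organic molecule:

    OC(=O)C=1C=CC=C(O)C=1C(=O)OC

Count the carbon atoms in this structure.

9

Count every carbon token in the SMILES (each C, including those in ring-closure positions and inside branches).
Carbon count: 9.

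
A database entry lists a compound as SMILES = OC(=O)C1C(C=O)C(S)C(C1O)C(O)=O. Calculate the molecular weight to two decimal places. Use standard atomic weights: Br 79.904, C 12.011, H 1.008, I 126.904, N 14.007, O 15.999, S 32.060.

First, the molecular formula is C8H10O6S (counting implicit H from valence).
  C: 8 × 12.011 = 96.088
  H: 10 × 1.008 = 10.080
  O: 6 × 15.999 = 95.994
  S: 1 × 32.060 = 32.060
Sum: 8×12.011 + 10×1.008 + 6×15.999 + 1×32.060 = 234.222 → 234.22 g/mol.

234.22 g/mol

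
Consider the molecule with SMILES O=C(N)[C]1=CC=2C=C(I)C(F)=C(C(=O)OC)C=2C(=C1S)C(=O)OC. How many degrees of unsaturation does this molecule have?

10

Molecular formula: C15H11FINO5S.
DoU = (2C + 2 + N − H − X) / 2, where X is the halogen count and O/S are ignored.
    = (2·15 + 2 + 1 − 11 − 2) / 2 = 20 / 2 = 10.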